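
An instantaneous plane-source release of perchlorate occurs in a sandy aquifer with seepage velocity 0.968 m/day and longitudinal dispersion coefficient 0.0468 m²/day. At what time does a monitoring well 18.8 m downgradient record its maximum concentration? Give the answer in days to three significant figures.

19.4 days

For the 1D instantaneous-source solution, setting ∂C/∂t = 0 at fixed x gives v²t² + 2Dt − x² = 0, so t = (√(D² + v²x²) − D)/v².
√(D² + v²x²) = √(0.0468² + 0.968² × 18.8²) = 18.20; v² = 0.937024.
t = (18.20 − 0.0468)/0.937024 = 19.4 days (vs. the pure-advection estimate x/v = 19.4 d).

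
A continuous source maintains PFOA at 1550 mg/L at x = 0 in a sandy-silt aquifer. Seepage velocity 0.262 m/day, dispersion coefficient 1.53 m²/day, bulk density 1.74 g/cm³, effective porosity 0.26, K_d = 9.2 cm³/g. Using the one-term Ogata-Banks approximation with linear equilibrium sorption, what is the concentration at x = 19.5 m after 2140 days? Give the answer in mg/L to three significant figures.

Retardation factor R = 1 + ρ_b·K_d/n = 1 + 1.74 × 9.2/0.26 = 62.57.
Sorption retards both mechanisms: v_R = v/R = 0.004187 m/day, D_R = D/R = 0.02445 m²/day.
v_R·t = 0.004187 × 2140 = 8.96018 m; 2√(D_R t) = 14.47 m; argument = (19.5 − 8.96018)/14.47 = 0.7284.
C = C₀ × ½·erfc(0.7284) = 1550 × 0.1515 = 235 mg/L.

235 mg/L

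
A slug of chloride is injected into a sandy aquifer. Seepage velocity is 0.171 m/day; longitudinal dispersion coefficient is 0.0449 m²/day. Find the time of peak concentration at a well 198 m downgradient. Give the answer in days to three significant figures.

1160 days

For the 1D instantaneous-source solution, setting ∂C/∂t = 0 at fixed x gives v²t² + 2Dt − x² = 0, so t = (√(D² + v²x²) − D)/v².
√(D² + v²x²) = √(0.0449² + 0.171² × 198²) = 33.86; v² = 0.029241.
t = (33.86 − 0.0449)/0.029241 = 1160 days (vs. the pure-advection estimate x/v = 1160 d).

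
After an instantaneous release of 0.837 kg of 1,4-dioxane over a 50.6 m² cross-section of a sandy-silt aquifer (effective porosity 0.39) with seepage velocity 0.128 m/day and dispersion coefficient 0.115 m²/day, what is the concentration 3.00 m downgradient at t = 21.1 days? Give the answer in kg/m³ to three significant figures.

0.00761 kg/m³

For an instantaneous plane source, C(x,t) = M/(n_e·A·√(4πDt)) · exp(−(x−vt)²/(4Dt)), with n_e·A the pore (flow) area.
Plume center vt = 0.128 × 21.1 = 2.7008 m, so the well at 3.00 m is 0.2992 m downgradient of the peak.
√(4πDt) = 5.522 m, giving peak height M/(n_e·A·√(4πDt)) = 0.837/(0.39 × 50.6 × 5.522) = 0.007681 kg/m³.
(x−vt)²/(4Dt) = (0.2992)²/(4 × 0.115 × 21.1) = 0.009223; exp(−0.009223) = 0.9908.
C = 0.007681 × 0.9908 = 0.00761 kg/m³.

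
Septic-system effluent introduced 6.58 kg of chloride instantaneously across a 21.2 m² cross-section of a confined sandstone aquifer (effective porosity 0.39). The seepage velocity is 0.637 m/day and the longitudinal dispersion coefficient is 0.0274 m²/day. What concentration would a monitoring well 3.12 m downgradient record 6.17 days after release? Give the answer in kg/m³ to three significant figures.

0.207 kg/m³

For an instantaneous plane source, C(x,t) = M/(n_e·A·√(4πDt)) · exp(−(x−vt)²/(4Dt)), with n_e·A the pore (flow) area.
Plume center vt = 0.637 × 6.17 = 3.93029 m, so the well at 3.12 m is 0.81029 m upgradient of the peak.
√(4πDt) = 1.458 m, giving peak height M/(n_e·A·√(4πDt)) = 6.58/(0.39 × 21.2 × 1.458) = 0.5458 kg/m³.
(x−vt)²/(4Dt) = (-0.81029)²/(4 × 0.0274 × 6.17) = 0.9709; exp(−0.9709) = 0.3787.
C = 0.5458 × 0.3787 = 0.207 kg/m³.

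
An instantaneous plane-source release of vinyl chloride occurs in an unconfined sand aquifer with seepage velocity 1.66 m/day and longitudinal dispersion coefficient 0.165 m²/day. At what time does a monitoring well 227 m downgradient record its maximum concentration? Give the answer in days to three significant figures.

137 days

For the 1D instantaneous-source solution, setting ∂C/∂t = 0 at fixed x gives v²t² + 2Dt − x² = 0, so t = (√(D² + v²x²) − D)/v².
√(D² + v²x²) = √(0.165² + 1.66² × 227²) = 376.8; v² = 2.7556.
t = (376.8 − 0.165)/2.7556 = 137 days (vs. the pure-advection estimate x/v = 137 d).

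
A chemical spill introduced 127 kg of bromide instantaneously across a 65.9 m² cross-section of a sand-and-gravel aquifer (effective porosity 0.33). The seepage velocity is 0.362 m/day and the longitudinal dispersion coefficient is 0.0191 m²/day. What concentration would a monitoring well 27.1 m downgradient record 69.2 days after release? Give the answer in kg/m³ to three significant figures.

0.647 kg/m³

For an instantaneous plane source, C(x,t) = M/(n_e·A·√(4πDt)) · exp(−(x−vt)²/(4Dt)), with n_e·A the pore (flow) area.
Plume center vt = 0.362 × 69.2 = 25.0504 m, so the well at 27.1 m is 2.0496 m downgradient of the peak.
√(4πDt) = 4.075 m, giving peak height M/(n_e·A·√(4πDt)) = 127/(0.33 × 65.9 × 4.075) = 1.433 kg/m³.
(x−vt)²/(4Dt) = (2.0496)²/(4 × 0.0191 × 69.2) = 0.7946; exp(−0.7946) = 0.4518.
C = 1.433 × 0.4518 = 0.647 kg/m³.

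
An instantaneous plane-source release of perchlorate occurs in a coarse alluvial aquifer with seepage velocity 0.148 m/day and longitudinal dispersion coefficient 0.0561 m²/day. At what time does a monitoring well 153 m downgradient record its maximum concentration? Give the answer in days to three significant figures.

For the 1D instantaneous-source solution, setting ∂C/∂t = 0 at fixed x gives v²t² + 2Dt − x² = 0, so t = (√(D² + v²x²) − D)/v².
√(D² + v²x²) = √(0.0561² + 0.148² × 153²) = 22.64; v² = 0.021904.
t = (22.64 − 0.0561)/0.021904 = 1030 days (vs. the pure-advection estimate x/v = 1030 d).

1030 days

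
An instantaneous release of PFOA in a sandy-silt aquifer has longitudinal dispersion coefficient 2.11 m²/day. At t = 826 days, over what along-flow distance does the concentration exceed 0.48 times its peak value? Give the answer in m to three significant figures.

143 m

The plume is Gaussian with σ = √(2Dt) = √(2 × 2.11 × 826) = 59.04 m.
C/C_peak = exp(−Δx²/(2σ²)) = 0.48 ⇒ Δx = σ·√(−2 ln 0.48) = 59.04 × 1.212 = 71.56 m.
Width = 2Δx = 143 m.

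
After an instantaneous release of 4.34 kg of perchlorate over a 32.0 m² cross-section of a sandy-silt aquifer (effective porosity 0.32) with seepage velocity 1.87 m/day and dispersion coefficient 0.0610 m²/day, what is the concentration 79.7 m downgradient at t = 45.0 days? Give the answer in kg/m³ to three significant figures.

0.0119 kg/m³

For an instantaneous plane source, C(x,t) = M/(n_e·A·√(4πDt)) · exp(−(x−vt)²/(4Dt)), with n_e·A the pore (flow) area.
Plume center vt = 1.87 × 45.0 = 84.15 m, so the well at 79.7 m is 4.45 m upgradient of the peak.
√(4πDt) = 5.873 m, giving peak height M/(n_e·A·√(4πDt)) = 4.34/(0.32 × 32.0 × 5.873) = 0.07217 kg/m³.
(x−vt)²/(4Dt) = (-4.45)²/(4 × 0.0610 × 45.0) = 1.804; exp(−1.804) = 0.1646.
C = 0.07217 × 0.1646 = 0.0119 kg/m³.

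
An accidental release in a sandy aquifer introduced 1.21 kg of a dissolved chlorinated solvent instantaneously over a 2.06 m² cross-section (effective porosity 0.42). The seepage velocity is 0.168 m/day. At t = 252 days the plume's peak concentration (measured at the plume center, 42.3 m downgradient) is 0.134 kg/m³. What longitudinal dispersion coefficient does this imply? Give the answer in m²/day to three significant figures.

At the plume center C_max = M/(n_e·A·√(4πDt)), so D = M²/(4πt·(n_e·A·C_max)²).
n_e·A·C_max = 0.42 × 2.06 × 0.134 = 0.1159 kg/m.
D = 1.21²/(4π × 252 × 0.1159²) = 0.0344 m²/day.

0.0344 m²/day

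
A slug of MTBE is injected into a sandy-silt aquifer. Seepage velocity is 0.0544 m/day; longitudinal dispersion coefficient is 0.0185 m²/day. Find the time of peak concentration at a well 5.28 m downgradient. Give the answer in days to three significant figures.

91.0 days

For the 1D instantaneous-source solution, setting ∂C/∂t = 0 at fixed x gives v²t² + 2Dt − x² = 0, so t = (√(D² + v²x²) − D)/v².
√(D² + v²x²) = √(0.0185² + 0.0544² × 5.28²) = 0.2878; v² = 0.00295936.
t = (0.2878 − 0.0185)/0.00295936 = 91.0 days (vs. the pure-advection estimate x/v = 97.1 d).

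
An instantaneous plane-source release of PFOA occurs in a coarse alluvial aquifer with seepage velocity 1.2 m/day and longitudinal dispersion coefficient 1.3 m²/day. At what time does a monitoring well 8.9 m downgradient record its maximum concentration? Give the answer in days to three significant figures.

6.57 days

For the 1D instantaneous-source solution, setting ∂C/∂t = 0 at fixed x gives v²t² + 2Dt − x² = 0, so t = (√(D² + v²x²) − D)/v².
√(D² + v²x²) = √(1.3² + 1.2² × 8.9²) = 10.76; v² = 1.44.
t = (10.76 − 1.3)/1.44 = 6.57 days (vs. the pure-advection estimate x/v = 7.42 d).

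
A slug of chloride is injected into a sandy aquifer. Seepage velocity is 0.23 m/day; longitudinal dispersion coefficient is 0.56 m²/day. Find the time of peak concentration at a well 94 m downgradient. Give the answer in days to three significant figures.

398 days

For the 1D instantaneous-source solution, setting ∂C/∂t = 0 at fixed x gives v²t² + 2Dt − x² = 0, so t = (√(D² + v²x²) − D)/v².
√(D² + v²x²) = √(0.56² + 0.23² × 94²) = 21.63; v² = 0.0529.
t = (21.63 − 0.56)/0.0529 = 398 days (vs. the pure-advection estimate x/v = 409 d).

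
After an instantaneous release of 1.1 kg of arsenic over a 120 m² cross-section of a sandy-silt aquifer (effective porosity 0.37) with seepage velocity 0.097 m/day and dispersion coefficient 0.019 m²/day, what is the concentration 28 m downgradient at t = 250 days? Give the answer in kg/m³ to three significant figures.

0.00153 kg/m³

For an instantaneous plane source, C(x,t) = M/(n_e·A·√(4πDt)) · exp(−(x−vt)²/(4Dt)), with n_e·A the pore (flow) area.
Plume center vt = 0.097 × 250 = 24.25 m, so the well at 28 m is 3.75 m downgradient of the peak.
√(4πDt) = 7.726 m, giving peak height M/(n_e·A·√(4πDt)) = 1.1/(0.37 × 120 × 7.726) = 0.003207 kg/m³.
(x−vt)²/(4Dt) = (3.75)²/(4 × 0.019 × 250) = 0.7401; exp(−0.7401) = 0.4771.
C = 0.003207 × 0.4771 = 0.00153 kg/m³.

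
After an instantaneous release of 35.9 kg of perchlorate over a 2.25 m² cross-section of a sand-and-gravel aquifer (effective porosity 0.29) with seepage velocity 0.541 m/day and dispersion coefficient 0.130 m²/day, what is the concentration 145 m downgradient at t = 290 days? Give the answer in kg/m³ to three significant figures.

0.990 kg/m³

For an instantaneous plane source, C(x,t) = M/(n_e·A·√(4πDt)) · exp(−(x−vt)²/(4Dt)), with n_e·A the pore (flow) area.
Plume center vt = 0.541 × 290 = 156.89 m, so the well at 145 m is 11.89 m upgradient of the peak.
√(4πDt) = 21.77 m, giving peak height M/(n_e·A·√(4πDt)) = 35.9/(0.29 × 2.25 × 21.77) = 2.527 kg/m³.
(x−vt)²/(4Dt) = (-11.89)²/(4 × 0.130 × 290) = 0.9375; exp(−0.9375) = 0.3916.
C = 2.527 × 0.3916 = 0.990 kg/m³.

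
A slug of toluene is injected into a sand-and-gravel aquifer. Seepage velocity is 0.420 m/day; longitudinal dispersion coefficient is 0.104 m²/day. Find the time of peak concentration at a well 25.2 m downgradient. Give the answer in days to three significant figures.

59.4 days

For the 1D instantaneous-source solution, setting ∂C/∂t = 0 at fixed x gives v²t² + 2Dt − x² = 0, so t = (√(D² + v²x²) − D)/v².
√(D² + v²x²) = √(0.104² + 0.420² × 25.2²) = 10.58; v² = 0.1764.
t = (10.58 − 0.104)/0.1764 = 59.4 days (vs. the pure-advection estimate x/v = 60.0 d).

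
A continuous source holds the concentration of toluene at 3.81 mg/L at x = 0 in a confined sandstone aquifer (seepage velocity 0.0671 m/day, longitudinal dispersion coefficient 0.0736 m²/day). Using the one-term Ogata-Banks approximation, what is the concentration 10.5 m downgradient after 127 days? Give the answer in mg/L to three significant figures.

For a continuous step input, C/C₀ ≈ ½·erfc((x−vt)/(2√(Dt))).
vt = 0.0671 × 127 = 8.5217 m and 2√(Dt) = 2√(0.0736 × 127) = 6.115 m.
Argument (x−vt)/(2√(Dt)) = (10.5 − 8.5217)/6.115 = 0.3235; ½·erfc(0.3235) = 0.3237.
C = 3.81 × 0.3237 = 1.23 mg/L.

1.23 mg/L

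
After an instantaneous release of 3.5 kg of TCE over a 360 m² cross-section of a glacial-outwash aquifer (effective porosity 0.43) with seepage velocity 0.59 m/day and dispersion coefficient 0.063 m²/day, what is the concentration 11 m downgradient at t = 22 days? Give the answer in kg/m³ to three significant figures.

0.00267 kg/m³

For an instantaneous plane source, C(x,t) = M/(n_e·A·√(4πDt)) · exp(−(x−vt)²/(4Dt)), with n_e·A the pore (flow) area.
Plume center vt = 0.59 × 22 = 12.98 m, so the well at 11 m is 1.98 m upgradient of the peak.
√(4πDt) = 4.173 m, giving peak height M/(n_e·A·√(4πDt)) = 3.5/(0.43 × 360 × 4.173) = 0.005418 kg/m³.
(x−vt)²/(4Dt) = (-1.98)²/(4 × 0.063 × 22) = 0.7071; exp(−0.7071) = 0.4931.
C = 0.005418 × 0.4931 = 0.00267 kg/m³.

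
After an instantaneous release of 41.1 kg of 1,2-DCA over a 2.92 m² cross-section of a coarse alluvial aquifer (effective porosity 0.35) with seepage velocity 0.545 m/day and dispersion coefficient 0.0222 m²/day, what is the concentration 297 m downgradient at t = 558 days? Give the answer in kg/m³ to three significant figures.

1.16 kg/m³

For an instantaneous plane source, C(x,t) = M/(n_e·A·√(4πDt)) · exp(−(x−vt)²/(4Dt)), with n_e·A the pore (flow) area.
Plume center vt = 0.545 × 558 = 304.11 m, so the well at 297 m is 7.11 m upgradient of the peak.
√(4πDt) = 12.48 m, giving peak height M/(n_e·A·√(4πDt)) = 41.1/(0.35 × 2.92 × 12.48) = 3.222 kg/m³.
(x−vt)²/(4Dt) = (-7.11)²/(4 × 0.0222 × 558) = 1.020; exp(−1.020) = 0.3606.
C = 3.222 × 0.3606 = 1.16 kg/m³.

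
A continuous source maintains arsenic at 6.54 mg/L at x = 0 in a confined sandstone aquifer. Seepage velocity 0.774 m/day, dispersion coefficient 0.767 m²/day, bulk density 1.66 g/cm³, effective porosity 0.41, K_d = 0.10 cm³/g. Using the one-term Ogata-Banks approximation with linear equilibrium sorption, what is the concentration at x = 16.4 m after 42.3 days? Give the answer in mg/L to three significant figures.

5.53 mg/L

Retardation factor R = 1 + ρ_b·K_d/n = 1 + 1.66 × 0.10/0.41 = 1.405.
Sorption retards both mechanisms: v_R = v/R = 0.5509 m/day, D_R = D/R = 0.5459 m²/day.
v_R·t = 0.5509 × 42.3 = 23.30307 m; 2√(D_R t) = 9.611 m; argument = (16.4 − 23.30307)/9.611 = -0.7182.
C = C₀ × ½·erfc(-0.7182) = 6.54 × 0.8451 = 5.53 mg/L.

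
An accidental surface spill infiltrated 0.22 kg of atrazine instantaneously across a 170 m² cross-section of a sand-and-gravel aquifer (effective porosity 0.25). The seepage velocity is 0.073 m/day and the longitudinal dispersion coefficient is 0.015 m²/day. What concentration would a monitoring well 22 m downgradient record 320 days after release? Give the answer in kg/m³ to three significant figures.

For an instantaneous plane source, C(x,t) = M/(n_e·A·√(4πDt)) · exp(−(x−vt)²/(4Dt)), with n_e·A the pore (flow) area.
Plume center vt = 0.073 × 320 = 23.36 m, so the well at 22 m is 1.36 m upgradient of the peak.
√(4πDt) = 7.767 m, giving peak height M/(n_e·A·√(4πDt)) = 0.22/(0.25 × 170 × 7.767) = 0.0006665 kg/m³.
(x−vt)²/(4Dt) = (-1.36)²/(4 × 0.015 × 320) = 0.09633; exp(−0.09633) = 0.9082.
C = 0.0006665 × 0.9082 = 0.000605 kg/m³.

0.000605 kg/m³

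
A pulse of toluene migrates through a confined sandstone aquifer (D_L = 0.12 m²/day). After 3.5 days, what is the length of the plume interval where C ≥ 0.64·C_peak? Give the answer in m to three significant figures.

1.73 m

The plume is Gaussian with σ = √(2Dt) = √(2 × 0.12 × 3.5) = 0.9165 m.
C/C_peak = exp(−Δx²/(2σ²)) = 0.64 ⇒ Δx = σ·√(−2 ln 0.64) = 0.9165 × 0.9448 = 0.8659 m.
Width = 2Δx = 1.73 m.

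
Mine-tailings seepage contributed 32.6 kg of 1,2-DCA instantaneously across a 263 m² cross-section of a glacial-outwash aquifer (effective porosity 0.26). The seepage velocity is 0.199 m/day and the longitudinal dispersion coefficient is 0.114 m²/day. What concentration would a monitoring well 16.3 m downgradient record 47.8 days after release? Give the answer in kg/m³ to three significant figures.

For an instantaneous plane source, C(x,t) = M/(n_e·A·√(4πDt)) · exp(−(x−vt)²/(4Dt)), with n_e·A the pore (flow) area.
Plume center vt = 0.199 × 47.8 = 9.5122 m, so the well at 16.3 m is 6.7878 m downgradient of the peak.
√(4πDt) = 8.275 m, giving peak height M/(n_e·A·√(4πDt)) = 32.6/(0.26 × 263 × 8.275) = 0.05761 kg/m³.
(x−vt)²/(4Dt) = (6.7878)²/(4 × 0.114 × 47.8) = 2.114; exp(−2.114) = 0.1208.
C = 0.05761 × 0.1208 = 0.00696 kg/m³.

0.00696 kg/m³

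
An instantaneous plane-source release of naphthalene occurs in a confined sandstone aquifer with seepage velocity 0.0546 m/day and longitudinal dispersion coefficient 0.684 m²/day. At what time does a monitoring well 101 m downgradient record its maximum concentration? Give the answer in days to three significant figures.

For the 1D instantaneous-source solution, setting ∂C/∂t = 0 at fixed x gives v²t² + 2Dt − x² = 0, so t = (√(D² + v²x²) − D)/v².
√(D² + v²x²) = √(0.684² + 0.0546² × 101²) = 5.557; v² = 0.00298116.
t = (5.557 − 0.684)/0.00298116 = 1630 days (vs. the pure-advection estimate x/v = 1850 d).

1630 days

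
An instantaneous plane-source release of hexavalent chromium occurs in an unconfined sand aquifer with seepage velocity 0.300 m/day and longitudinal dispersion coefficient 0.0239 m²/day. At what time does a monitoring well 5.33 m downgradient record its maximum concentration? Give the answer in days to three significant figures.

17.5 days

For the 1D instantaneous-source solution, setting ∂C/∂t = 0 at fixed x gives v²t² + 2Dt − x² = 0, so t = (√(D² + v²x²) − D)/v².
√(D² + v²x²) = √(0.0239² + 0.300² × 5.33²) = 1.599; v² = 0.09.
t = (1.599 − 0.0239)/0.09 = 17.5 days (vs. the pure-advection estimate x/v = 17.8 d).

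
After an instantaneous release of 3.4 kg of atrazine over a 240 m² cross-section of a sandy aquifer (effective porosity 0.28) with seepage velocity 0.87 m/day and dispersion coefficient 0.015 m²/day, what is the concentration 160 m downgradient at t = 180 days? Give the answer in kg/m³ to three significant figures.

0.00298 kg/m³

For an instantaneous plane source, C(x,t) = M/(n_e·A·√(4πDt)) · exp(−(x−vt)²/(4Dt)), with n_e·A the pore (flow) area.
Plume center vt = 0.87 × 180 = 156.6 m, so the well at 160 m is 3.4 m downgradient of the peak.
√(4πDt) = 5.825 m, giving peak height M/(n_e·A·√(4πDt)) = 3.4/(0.28 × 240 × 5.825) = 0.008686 kg/m³.
(x−vt)²/(4Dt) = (3.4)²/(4 × 0.015 × 180) = 1.070; exp(−1.070) = 0.3430.
C = 0.008686 × 0.3430 = 0.00298 kg/m³.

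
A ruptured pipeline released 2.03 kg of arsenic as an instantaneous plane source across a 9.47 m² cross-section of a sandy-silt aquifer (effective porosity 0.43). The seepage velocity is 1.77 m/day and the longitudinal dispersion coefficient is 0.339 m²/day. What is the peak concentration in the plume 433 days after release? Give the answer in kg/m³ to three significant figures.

The peak of an instantaneous 1D plume sits at x = vt; there the Gaussian factor is 1 and C_max = M/(n_e·A·√(4πDt)), where n_e·A is the pore area the mass is dissolved in.
√(4πDt) = √(4π × 0.339 × 433) = 42.95 m, so C_max = 2.03/(0.43 × 9.47 × 42.95) = 0.0116 kg/m³.

0.0116 kg/m³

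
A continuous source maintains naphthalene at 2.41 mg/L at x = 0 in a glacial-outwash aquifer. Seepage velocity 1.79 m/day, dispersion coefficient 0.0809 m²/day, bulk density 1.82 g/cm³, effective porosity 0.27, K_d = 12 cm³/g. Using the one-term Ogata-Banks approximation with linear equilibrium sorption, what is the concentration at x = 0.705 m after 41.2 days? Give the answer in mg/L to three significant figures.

1.82 mg/L

Retardation factor R = 1 + ρ_b·K_d/n = 1 + 1.82 × 12/0.27 = 81.89.
Sorption retards both mechanisms: v_R = v/R = 0.02186 m/day, D_R = D/R = 0.0009879 m²/day.
v_R·t = 0.02186 × 41.2 = 0.900632 m; 2√(D_R t) = 0.4035 m; argument = (0.705 − 0.900632)/0.4035 = -0.4848.
C = C₀ × ½·erfc(-0.4848) = 2.41 × 0.7535 = 1.82 mg/L.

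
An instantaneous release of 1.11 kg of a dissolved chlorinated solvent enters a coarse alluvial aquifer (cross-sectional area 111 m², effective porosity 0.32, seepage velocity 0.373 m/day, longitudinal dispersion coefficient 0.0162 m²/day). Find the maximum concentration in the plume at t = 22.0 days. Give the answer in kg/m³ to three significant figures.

The peak of an instantaneous 1D plume sits at x = vt; there the Gaussian factor is 1 and C_max = M/(n_e·A·√(4πDt)), where n_e·A is the pore area the mass is dissolved in.
√(4πDt) = √(4π × 0.0162 × 22.0) = 2.116 m, so C_max = 1.11/(0.32 × 111 × 2.116) = 0.0148 kg/m³.

0.0148 kg/m³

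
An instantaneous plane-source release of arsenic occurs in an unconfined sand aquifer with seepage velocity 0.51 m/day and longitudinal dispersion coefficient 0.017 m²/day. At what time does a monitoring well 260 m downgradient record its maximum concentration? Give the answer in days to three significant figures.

510 days

For the 1D instantaneous-source solution, setting ∂C/∂t = 0 at fixed x gives v²t² + 2Dt − x² = 0, so t = (√(D² + v²x²) − D)/v².
√(D² + v²x²) = √(0.017² + 0.51² × 260²) = 132.6; v² = 0.2601.
t = (132.6 − 0.017)/0.2601 = 510 days (vs. the pure-advection estimate x/v = 510 d).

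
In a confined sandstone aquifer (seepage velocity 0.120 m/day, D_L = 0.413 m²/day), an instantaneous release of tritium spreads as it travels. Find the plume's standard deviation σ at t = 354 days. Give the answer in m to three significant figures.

17.1 m

Dispersive spreading gives a Gaussian with σ² = 2Dt; advection only shifts the center.
σ = √(2 × 0.413 × 354) = 17.1 m.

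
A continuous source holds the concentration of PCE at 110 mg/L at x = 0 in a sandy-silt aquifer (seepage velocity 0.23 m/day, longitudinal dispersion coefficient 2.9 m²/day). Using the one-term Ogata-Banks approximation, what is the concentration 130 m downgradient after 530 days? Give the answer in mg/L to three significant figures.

For a continuous step input, C/C₀ ≈ ½·erfc((x−vt)/(2√(Dt))).
vt = 0.23 × 530 = 121.9 m and 2√(Dt) = 2√(2.9 × 530) = 78.41 m.
Argument (x−vt)/(2√(Dt)) = (130 − 121.9)/78.41 = 0.1033; ½·erfc(0.1033) = 0.4419.
C = 110 × 0.4419 = 48.6 mg/L.

48.6 mg/L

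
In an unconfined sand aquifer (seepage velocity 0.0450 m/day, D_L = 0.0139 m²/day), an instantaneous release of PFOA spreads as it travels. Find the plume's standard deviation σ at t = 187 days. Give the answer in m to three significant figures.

Dispersive spreading gives a Gaussian with σ² = 2Dt; advection only shifts the center.
σ = √(2 × 0.0139 × 187) = 2.28 m.

2.28 m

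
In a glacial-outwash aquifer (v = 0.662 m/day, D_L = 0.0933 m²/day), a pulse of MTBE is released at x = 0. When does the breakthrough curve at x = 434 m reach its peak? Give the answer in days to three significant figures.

655 days

For the 1D instantaneous-source solution, setting ∂C/∂t = 0 at fixed x gives v²t² + 2Dt − x² = 0, so t = (√(D² + v²x²) − D)/v².
√(D² + v²x²) = √(0.0933² + 0.662² × 434²) = 287.3; v² = 0.438244.
t = (287.3 − 0.0933)/0.438244 = 655 days (vs. the pure-advection estimate x/v = 656 d).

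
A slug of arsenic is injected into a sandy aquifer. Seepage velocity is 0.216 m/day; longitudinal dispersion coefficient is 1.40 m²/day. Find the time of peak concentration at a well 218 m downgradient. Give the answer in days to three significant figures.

980 days

For the 1D instantaneous-source solution, setting ∂C/∂t = 0 at fixed x gives v²t² + 2Dt − x² = 0, so t = (√(D² + v²x²) − D)/v².
√(D² + v²x²) = √(1.40² + 0.216² × 218²) = 47.11; v² = 0.046656.
t = (47.11 − 1.40)/0.046656 = 980 days (vs. the pure-advection estimate x/v = 1010 d).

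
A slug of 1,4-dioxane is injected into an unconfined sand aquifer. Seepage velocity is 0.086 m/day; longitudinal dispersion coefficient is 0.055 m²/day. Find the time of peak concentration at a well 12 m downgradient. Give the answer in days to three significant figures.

132 days

For the 1D instantaneous-source solution, setting ∂C/∂t = 0 at fixed x gives v²t² + 2Dt − x² = 0, so t = (√(D² + v²x²) − D)/v².
√(D² + v²x²) = √(0.055² + 0.086² × 12²) = 1.033; v² = 0.007396.
t = (1.033 − 0.055)/0.007396 = 132 days (vs. the pure-advection estimate x/v = 140 d).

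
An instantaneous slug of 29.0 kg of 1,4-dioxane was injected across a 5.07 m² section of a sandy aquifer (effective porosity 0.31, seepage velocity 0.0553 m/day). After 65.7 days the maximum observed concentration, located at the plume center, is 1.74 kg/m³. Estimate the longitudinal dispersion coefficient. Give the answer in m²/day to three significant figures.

0.136 m²/day

At the plume center C_max = M/(n_e·A·√(4πDt)), so D = M²/(4πt·(n_e·A·C_max)²).
n_e·A·C_max = 0.31 × 5.07 × 1.74 = 2.735 kg/m.
D = 29.0²/(4π × 65.7 × 2.735²) = 0.136 m²/day.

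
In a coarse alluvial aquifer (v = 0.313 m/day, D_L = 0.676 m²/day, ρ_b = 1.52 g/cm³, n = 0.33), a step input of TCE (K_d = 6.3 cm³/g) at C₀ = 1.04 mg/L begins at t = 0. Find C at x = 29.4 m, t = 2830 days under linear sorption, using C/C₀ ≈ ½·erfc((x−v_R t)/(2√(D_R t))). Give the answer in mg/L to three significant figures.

Retardation factor R = 1 + ρ_b·K_d/n = 1 + 1.52 × 6.3/0.33 = 30.02.
Sorption retards both mechanisms: v_R = v/R = 0.01043 m/day, D_R = D/R = 0.02252 m²/day.
v_R·t = 0.01043 × 2830 = 29.5169 m; 2√(D_R t) = 15.97 m; argument = (29.4 − 29.5169)/15.97 = -0.007320.
C = C₀ × ½·erfc(-0.007320) = 1.04 × 0.5041 = 0.524 mg/L.

0.524 mg/L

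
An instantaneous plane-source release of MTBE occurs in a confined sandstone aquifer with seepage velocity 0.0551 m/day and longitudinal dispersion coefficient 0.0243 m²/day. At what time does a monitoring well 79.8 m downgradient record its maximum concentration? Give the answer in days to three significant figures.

1440 days

For the 1D instantaneous-source solution, setting ∂C/∂t = 0 at fixed x gives v²t² + 2Dt − x² = 0, so t = (√(D² + v²x²) − D)/v².
√(D² + v²x²) = √(0.0243² + 0.0551² × 79.8²) = 4.397; v² = 0.00303601.
t = (4.397 − 0.0243)/0.00303601 = 1440 days (vs. the pure-advection estimate x/v = 1450 d).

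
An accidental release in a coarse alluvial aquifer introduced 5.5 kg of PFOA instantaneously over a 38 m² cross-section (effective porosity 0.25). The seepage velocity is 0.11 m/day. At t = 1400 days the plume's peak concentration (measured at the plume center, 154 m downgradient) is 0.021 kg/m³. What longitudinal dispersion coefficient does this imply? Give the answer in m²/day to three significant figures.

At the plume center C_max = M/(n_e·A·√(4πDt)), so D = M²/(4πt·(n_e·A·C_max)²).
n_e·A·C_max = 0.25 × 38 × 0.021 = 0.1995 kg/m.
D = 5.5²/(4π × 1400 × 0.1995²) = 0.0432 m²/day.

0.0432 m²/day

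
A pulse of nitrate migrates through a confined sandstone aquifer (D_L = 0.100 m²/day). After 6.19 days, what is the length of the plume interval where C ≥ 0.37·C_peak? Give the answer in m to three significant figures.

The plume is Gaussian with σ = √(2Dt) = √(2 × 0.100 × 6.19) = 1.113 m.
C/C_peak = exp(−Δx²/(2σ²)) = 0.37 ⇒ Δx = σ·√(−2 ln 0.37) = 1.113 × 1.410 = 1.569 m.
Width = 2Δx = 3.14 m.

3.14 m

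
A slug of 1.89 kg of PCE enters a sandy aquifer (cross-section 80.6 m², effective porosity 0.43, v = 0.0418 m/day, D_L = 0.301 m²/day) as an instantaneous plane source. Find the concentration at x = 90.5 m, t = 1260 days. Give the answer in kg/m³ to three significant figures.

For an instantaneous plane source, C(x,t) = M/(n_e·A·√(4πDt)) · exp(−(x−vt)²/(4Dt)), with n_e·A the pore (flow) area.
Plume center vt = 0.0418 × 1260 = 52.668 m, so the well at 90.5 m is 37.832 m downgradient of the peak.
√(4πDt) = 69.04 m, giving peak height M/(n_e·A·√(4πDt)) = 1.89/(0.43 × 80.6 × 69.04) = 0.0007899 kg/m³.
(x−vt)²/(4Dt) = (37.832)²/(4 × 0.301 × 1260) = 0.9435; exp(−0.9435) = 0.3893.
C = 0.0007899 × 0.3893 = 0.000308 kg/m³.

0.000308 kg/m³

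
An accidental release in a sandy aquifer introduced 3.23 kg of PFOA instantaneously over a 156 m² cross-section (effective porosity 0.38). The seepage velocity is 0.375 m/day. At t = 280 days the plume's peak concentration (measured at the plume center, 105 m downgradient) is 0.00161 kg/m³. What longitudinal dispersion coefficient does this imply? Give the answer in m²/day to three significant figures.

0.326 m²/day

At the plume center C_max = M/(n_e·A·√(4πDt)), so D = M²/(4πt·(n_e·A·C_max)²).
n_e·A·C_max = 0.38 × 156 × 0.00161 = 0.09544 kg/m.
D = 3.23²/(4π × 280 × 0.09544²) = 0.326 m²/day.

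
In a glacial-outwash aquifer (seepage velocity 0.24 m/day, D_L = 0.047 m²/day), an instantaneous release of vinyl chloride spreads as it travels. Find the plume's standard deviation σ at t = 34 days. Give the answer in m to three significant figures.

1.79 m

Dispersive spreading gives a Gaussian with σ² = 2Dt; advection only shifts the center.
σ = √(2 × 0.047 × 34) = 1.79 m.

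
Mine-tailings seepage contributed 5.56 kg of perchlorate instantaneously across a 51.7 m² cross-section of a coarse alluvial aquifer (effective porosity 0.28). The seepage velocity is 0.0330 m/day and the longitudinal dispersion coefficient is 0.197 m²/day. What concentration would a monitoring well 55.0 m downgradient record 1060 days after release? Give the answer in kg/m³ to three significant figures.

0.00464 kg/m³

For an instantaneous plane source, C(x,t) = M/(n_e·A·√(4πDt)) · exp(−(x−vt)²/(4Dt)), with n_e·A the pore (flow) area.
Plume center vt = 0.0330 × 1060 = 34.98 m, so the well at 55.0 m is 20.02 m downgradient of the peak.
√(4πDt) = 51.23 m, giving peak height M/(n_e·A·√(4πDt)) = 5.56/(0.28 × 51.7 × 51.23) = 0.007497 kg/m³.
(x−vt)²/(4Dt) = (20.02)²/(4 × 0.197 × 1060) = 0.4798; exp(−0.4798) = 0.6189.
C = 0.007497 × 0.6189 = 0.00464 kg/m³.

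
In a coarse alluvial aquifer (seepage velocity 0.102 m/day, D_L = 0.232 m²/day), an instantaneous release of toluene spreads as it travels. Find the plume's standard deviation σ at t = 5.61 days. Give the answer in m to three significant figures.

1.61 m

Dispersive spreading gives a Gaussian with σ² = 2Dt; advection only shifts the center.
σ = √(2 × 0.232 × 5.61) = 1.61 m.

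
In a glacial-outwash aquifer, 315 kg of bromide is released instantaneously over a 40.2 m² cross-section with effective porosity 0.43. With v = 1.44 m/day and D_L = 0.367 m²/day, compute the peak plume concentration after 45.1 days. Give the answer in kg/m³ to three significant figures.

1.26 kg/m³

The peak of an instantaneous 1D plume sits at x = vt; there the Gaussian factor is 1 and C_max = M/(n_e·A·√(4πDt)), where n_e·A is the pore area the mass is dissolved in.
√(4πDt) = √(4π × 0.367 × 45.1) = 14.42 m, so C_max = 315/(0.43 × 40.2 × 14.42) = 1.26 kg/m³.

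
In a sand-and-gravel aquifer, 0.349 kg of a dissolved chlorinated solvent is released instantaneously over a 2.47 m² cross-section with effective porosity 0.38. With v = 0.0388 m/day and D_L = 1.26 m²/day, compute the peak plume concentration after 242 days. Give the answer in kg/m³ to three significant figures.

0.00601 kg/m³

The peak of an instantaneous 1D plume sits at x = vt; there the Gaussian factor is 1 and C_max = M/(n_e·A·√(4πDt)), where n_e·A is the pore area the mass is dissolved in.
√(4πDt) = √(4π × 1.26 × 242) = 61.90 m, so C_max = 0.349/(0.38 × 2.47 × 61.90) = 0.00601 kg/m³.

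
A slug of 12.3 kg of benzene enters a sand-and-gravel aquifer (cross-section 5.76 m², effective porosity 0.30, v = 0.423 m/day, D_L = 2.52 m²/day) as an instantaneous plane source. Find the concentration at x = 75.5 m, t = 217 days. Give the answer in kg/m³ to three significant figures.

For an instantaneous plane source, C(x,t) = M/(n_e·A·√(4πDt)) · exp(−(x−vt)²/(4Dt)), with n_e·A the pore (flow) area.
Plume center vt = 0.423 × 217 = 91.791 m, so the well at 75.5 m is 16.291 m upgradient of the peak.
√(4πDt) = 82.90 m, giving peak height M/(n_e·A·√(4πDt)) = 12.3/(0.30 × 5.76 × 82.90) = 0.08586 kg/m³.
(x−vt)²/(4Dt) = (-16.291)²/(4 × 2.52 × 217) = 0.1213; exp(−0.1213) = 0.8858.
C = 0.08586 × 0.8858 = 0.0761 kg/m³.

0.0761 kg/m³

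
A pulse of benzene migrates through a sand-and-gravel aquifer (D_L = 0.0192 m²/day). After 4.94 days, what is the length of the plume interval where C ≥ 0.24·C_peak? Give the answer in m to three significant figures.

The plume is Gaussian with σ = √(2Dt) = √(2 × 0.0192 × 4.94) = 0.4355 m.
C/C_peak = exp(−Δx²/(2σ²)) = 0.24 ⇒ Δx = σ·√(−2 ln 0.24) = 0.4355 × 1.689 = 0.7356 m.
Width = 2Δx = 1.47 m.

1.47 m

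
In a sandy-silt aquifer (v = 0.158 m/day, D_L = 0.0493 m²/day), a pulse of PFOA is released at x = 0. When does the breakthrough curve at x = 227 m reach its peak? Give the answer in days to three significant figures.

1430 days

For the 1D instantaneous-source solution, setting ∂C/∂t = 0 at fixed x gives v²t² + 2Dt − x² = 0, so t = (√(D² + v²x²) − D)/v².
√(D² + v²x²) = √(0.0493² + 0.158² × 227²) = 35.87; v² = 0.024964.
t = (35.87 − 0.0493)/0.024964 = 1430 days (vs. the pure-advection estimate x/v = 1440 d).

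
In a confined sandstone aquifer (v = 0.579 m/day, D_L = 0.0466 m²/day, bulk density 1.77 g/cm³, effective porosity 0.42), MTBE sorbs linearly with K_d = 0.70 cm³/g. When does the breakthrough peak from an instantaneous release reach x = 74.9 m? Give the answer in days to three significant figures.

510 days

Retardation factor R = 1 + ρ_b·K_d/n = 1 + 1.77 × 0.70/0.42 = 3.950.
Sorption retards both mechanisms: v_R = v/R = 0.1466 m/day, D_R = D/R = 0.01180 m²/day.
Peak time from v_R²t² + 2D_R t − x² = 0: t = (√(D_R² + v_R²x²) − D_R)/v_R².
√(D_R² + v_R²x²) = √(0.01180² + 0.1466² × 74.9²) = 10.98; v_R² = 0.02149.
t = (10.98 − 0.01180)/0.02149 = 510 days.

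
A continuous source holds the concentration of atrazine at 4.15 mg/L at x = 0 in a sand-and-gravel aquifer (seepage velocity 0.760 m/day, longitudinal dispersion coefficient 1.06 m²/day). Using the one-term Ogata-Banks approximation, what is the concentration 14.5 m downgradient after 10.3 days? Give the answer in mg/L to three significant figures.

For a continuous step input, C/C₀ ≈ ½·erfc((x−vt)/(2√(Dt))).
vt = 0.760 × 10.3 = 7.828 m and 2√(Dt) = 2√(1.06 × 10.3) = 6.608 m.
Argument (x−vt)/(2√(Dt)) = (14.5 − 7.828)/6.608 = 1.010; ½·erfc(1.010) = 0.07659.
C = 4.15 × 0.07659 = 0.318 mg/L.

0.318 mg/L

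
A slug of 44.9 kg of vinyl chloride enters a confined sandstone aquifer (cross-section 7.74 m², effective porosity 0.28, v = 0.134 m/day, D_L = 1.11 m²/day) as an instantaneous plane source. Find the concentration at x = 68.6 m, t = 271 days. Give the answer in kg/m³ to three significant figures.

0.142 kg/m³

For an instantaneous plane source, C(x,t) = M/(n_e·A·√(4πDt)) · exp(−(x−vt)²/(4Dt)), with n_e·A the pore (flow) area.
Plume center vt = 0.134 × 271 = 36.314 m, so the well at 68.6 m is 32.286 m downgradient of the peak.
√(4πDt) = 61.48 m, giving peak height M/(n_e·A·√(4πDt)) = 44.9/(0.28 × 7.74 × 61.48) = 0.3370 kg/m³.
(x−vt)²/(4Dt) = (32.286)²/(4 × 1.11 × 271) = 0.8663; exp(−0.8663) = 0.4205.
C = 0.3370 × 0.4205 = 0.142 kg/m³.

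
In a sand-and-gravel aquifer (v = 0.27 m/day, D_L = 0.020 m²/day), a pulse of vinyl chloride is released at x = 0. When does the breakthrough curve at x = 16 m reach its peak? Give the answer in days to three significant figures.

59.0 days

For the 1D instantaneous-source solution, setting ∂C/∂t = 0 at fixed x gives v²t² + 2Dt − x² = 0, so t = (√(D² + v²x²) − D)/v².
√(D² + v²x²) = √(0.020² + 0.27² × 16²) = 4.320; v² = 0.0729.
t = (4.320 − 0.020)/0.0729 = 59.0 days (vs. the pure-advection estimate x/v = 59.3 d).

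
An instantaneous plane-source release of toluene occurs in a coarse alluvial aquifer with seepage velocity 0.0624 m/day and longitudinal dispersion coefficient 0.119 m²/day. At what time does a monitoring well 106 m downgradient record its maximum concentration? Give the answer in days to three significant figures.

For the 1D instantaneous-source solution, setting ∂C/∂t = 0 at fixed x gives v²t² + 2Dt − x² = 0, so t = (√(D² + v²x²) − D)/v².
√(D² + v²x²) = √(0.119² + 0.0624² × 106²) = 6.615; v² = 0.00389376.
t = (6.615 − 0.119)/0.00389376 = 1670 days (vs. the pure-advection estimate x/v = 1700 d).

1670 days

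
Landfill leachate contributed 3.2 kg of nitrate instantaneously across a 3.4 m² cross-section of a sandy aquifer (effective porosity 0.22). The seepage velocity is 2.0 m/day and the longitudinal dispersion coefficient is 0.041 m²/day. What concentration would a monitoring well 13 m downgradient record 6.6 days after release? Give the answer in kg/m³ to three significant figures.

For an instantaneous plane source, C(x,t) = M/(n_e·A·√(4πDt)) · exp(−(x−vt)²/(4Dt)), with n_e·A the pore (flow) area.
Plume center vt = 2.0 × 6.6 = 13.2 m, so the well at 13 m is 0.2 m upgradient of the peak.
√(4πDt) = 1.844 m, giving peak height M/(n_e·A·√(4πDt)) = 3.2/(0.22 × 3.4 × 1.844) = 2.320 kg/m³.
(x−vt)²/(4Dt) = (-0.2)²/(4 × 0.041 × 6.6) = 0.03695; exp(−0.03695) = 0.9637.
C = 2.320 × 0.9637 = 2.24 kg/m³.

2.24 kg/m³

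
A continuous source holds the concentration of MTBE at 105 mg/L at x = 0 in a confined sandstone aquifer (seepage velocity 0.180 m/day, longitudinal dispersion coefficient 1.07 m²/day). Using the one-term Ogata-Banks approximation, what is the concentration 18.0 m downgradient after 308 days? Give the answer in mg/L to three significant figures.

For a continuous step input, C/C₀ ≈ ½·erfc((x−vt)/(2√(Dt))).
vt = 0.180 × 308 = 55.44 m and 2√(Dt) = 2√(1.07 × 308) = 36.31 m.
Argument (x−vt)/(2√(Dt)) = (18.0 − 55.44)/36.31 = -1.031; ½·erfc(-1.031) = 0.9276.
C = 105 × 0.9276 = 97.4 mg/L.

97.4 mg/L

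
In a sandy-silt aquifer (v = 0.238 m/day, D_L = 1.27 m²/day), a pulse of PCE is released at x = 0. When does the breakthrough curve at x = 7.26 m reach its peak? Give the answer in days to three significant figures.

15.4 days

For the 1D instantaneous-source solution, setting ∂C/∂t = 0 at fixed x gives v²t² + 2Dt − x² = 0, so t = (√(D² + v²x²) − D)/v².
√(D² + v²x²) = √(1.27² + 0.238² × 7.26²) = 2.144; v² = 0.056644.
t = (2.144 − 1.27)/0.056644 = 15.4 days (vs. the pure-advection estimate x/v = 30.5 d).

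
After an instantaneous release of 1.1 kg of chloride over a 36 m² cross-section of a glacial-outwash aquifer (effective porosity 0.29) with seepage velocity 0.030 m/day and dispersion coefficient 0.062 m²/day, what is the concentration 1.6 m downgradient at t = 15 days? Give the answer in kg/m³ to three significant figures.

For an instantaneous plane source, C(x,t) = M/(n_e·A·√(4πDt)) · exp(−(x−vt)²/(4Dt)), with n_e·A the pore (flow) area.
Plume center vt = 0.030 × 15 = 0.45 m, so the well at 1.6 m is 1.15 m downgradient of the peak.
√(4πDt) = 3.419 m, giving peak height M/(n_e·A·√(4πDt)) = 1.1/(0.29 × 36 × 3.419) = 0.03082 kg/m³.
(x−vt)²/(4Dt) = (1.15)²/(4 × 0.062 × 15) = 0.3555; exp(−0.3555) = 0.7008.
C = 0.03082 × 0.7008 = 0.0216 kg/m³.

0.0216 kg/m³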